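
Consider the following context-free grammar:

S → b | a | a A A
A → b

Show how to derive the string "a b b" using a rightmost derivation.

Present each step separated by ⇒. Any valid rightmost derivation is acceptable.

S ⇒ a A A ⇒ a A b ⇒ a b b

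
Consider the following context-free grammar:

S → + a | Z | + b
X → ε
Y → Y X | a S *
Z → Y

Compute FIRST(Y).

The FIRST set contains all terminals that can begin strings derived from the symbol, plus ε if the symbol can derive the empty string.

We compute FIRST(Y) using the standard algorithm.
FIRST(S) = {+, a}
FIRST(X) = {ε}
FIRST(Y) = {a}
FIRST(Z) = {a}
Therefore, FIRST(Y) = {a}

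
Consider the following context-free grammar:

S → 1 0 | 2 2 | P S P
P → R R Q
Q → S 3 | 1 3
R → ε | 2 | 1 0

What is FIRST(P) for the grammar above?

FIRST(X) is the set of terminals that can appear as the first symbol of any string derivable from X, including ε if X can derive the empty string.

We compute FIRST(P) using the standard algorithm.
FIRST(P) = {1, 2}
FIRST(Q) = {1, 2}
FIRST(R) = {1, 2, ε}
FIRST(S) = {1, 2}
Therefore, FIRST(P) = {1, 2}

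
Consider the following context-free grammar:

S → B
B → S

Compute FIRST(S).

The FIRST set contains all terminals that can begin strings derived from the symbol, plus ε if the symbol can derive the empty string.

We compute FIRST(S) using the standard algorithm.
FIRST(B) = {}
FIRST(S) = {}
Therefore, FIRST(S) = {}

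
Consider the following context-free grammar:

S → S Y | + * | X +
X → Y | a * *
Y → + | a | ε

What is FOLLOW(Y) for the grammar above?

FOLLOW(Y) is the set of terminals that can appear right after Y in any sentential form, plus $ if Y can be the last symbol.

We compute FOLLOW(Y) using the standard algorithm.
FOLLOW(S) starts with {$}.
FIRST(S) = {+, a}
FIRST(X) = {+, a, ε}
FIRST(Y) = {+, a, ε}
FOLLOW(S) = {$, +, a}
FOLLOW(X) = {+}
FOLLOW(Y) = {$, +, a}
Therefore, FOLLOW(Y) = {$, +, a}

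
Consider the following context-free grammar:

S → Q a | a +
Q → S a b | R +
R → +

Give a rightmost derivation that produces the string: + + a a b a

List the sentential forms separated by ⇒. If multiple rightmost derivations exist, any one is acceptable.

S ⇒ Q a ⇒ S a b a ⇒ Q a a b a ⇒ R + a a b a ⇒ + + a a b a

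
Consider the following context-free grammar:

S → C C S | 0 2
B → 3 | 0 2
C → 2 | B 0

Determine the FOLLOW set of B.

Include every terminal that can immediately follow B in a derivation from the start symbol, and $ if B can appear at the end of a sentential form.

We compute FOLLOW(B) using the standard algorithm.
FOLLOW(S) starts with {$}.
FIRST(B) = {0, 3}
FIRST(C) = {0, 2, 3}
FIRST(S) = {0, 2, 3}
FOLLOW(B) = {0}
FOLLOW(C) = {0, 2, 3}
FOLLOW(S) = {$}
Therefore, FOLLOW(B) = {0}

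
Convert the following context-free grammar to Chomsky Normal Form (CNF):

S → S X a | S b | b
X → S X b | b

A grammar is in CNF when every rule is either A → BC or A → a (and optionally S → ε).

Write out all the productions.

TA → a; TB → b; S → b; X → b; S → S X0; X0 → X TA; S → S TB; X → S X1; X1 → X TB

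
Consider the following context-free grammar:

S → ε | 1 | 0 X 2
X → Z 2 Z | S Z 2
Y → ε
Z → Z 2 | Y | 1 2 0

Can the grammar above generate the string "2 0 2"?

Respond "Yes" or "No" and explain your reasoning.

No - no valid derivation exists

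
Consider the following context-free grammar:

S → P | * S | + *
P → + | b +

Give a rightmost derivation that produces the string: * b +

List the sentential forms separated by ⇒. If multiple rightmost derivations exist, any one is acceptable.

S ⇒ * S ⇒ * P ⇒ * b +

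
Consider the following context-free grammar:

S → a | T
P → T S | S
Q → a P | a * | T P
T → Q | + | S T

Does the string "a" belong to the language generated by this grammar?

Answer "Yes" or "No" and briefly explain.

Yes - a valid derivation exists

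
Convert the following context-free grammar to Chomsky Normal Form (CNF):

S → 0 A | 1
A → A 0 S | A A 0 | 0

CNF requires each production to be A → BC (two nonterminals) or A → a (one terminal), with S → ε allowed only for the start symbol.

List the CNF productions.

T0 → 0; S → 1; A → 0; S → T0 A; A → A X0; X0 → T0 S; A → A X1; X1 → A T0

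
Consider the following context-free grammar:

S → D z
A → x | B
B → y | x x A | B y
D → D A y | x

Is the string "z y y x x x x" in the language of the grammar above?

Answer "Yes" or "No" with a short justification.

No - no valid derivation exists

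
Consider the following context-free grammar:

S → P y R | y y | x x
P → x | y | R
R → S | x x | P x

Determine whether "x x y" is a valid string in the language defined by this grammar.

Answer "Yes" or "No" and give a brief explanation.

No - no valid derivation exists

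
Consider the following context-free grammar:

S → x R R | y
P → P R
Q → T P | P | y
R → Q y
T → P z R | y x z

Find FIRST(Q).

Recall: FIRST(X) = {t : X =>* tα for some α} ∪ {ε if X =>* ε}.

We compute FIRST(Q) using the standard algorithm.
FIRST(P) = {}
FIRST(Q) = {y}
FIRST(R) = {y}
FIRST(S) = {x, y}
FIRST(T) = {y}
Therefore, FIRST(Q) = {y}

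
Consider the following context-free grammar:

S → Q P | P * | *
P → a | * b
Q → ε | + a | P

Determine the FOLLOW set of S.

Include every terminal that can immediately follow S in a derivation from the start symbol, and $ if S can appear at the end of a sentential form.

We compute FOLLOW(S) using the standard algorithm.
FOLLOW(S) starts with {$}.
FIRST(P) = {*, a}
FIRST(Q) = {*, +, a, ε}
FIRST(S) = {*, +, a}
FOLLOW(P) = {$, *, a}
FOLLOW(Q) = {*, a}
FOLLOW(S) = {$}
Therefore, FOLLOW(S) = {$}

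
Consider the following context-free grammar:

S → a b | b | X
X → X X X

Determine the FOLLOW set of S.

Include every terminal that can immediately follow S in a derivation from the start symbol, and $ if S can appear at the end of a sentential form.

We compute FOLLOW(S) using the standard algorithm.
FOLLOW(S) starts with {$}.
FIRST(S) = {a, b}
FIRST(X) = {}
FOLLOW(S) = {$}
FOLLOW(X) = {$}
Therefore, FOLLOW(S) = {$}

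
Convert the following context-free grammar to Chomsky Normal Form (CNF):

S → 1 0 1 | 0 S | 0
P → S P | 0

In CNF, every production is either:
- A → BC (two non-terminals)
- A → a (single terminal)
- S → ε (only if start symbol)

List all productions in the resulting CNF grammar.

T1 → 1; T0 → 0; S → 0; P → 0; S → T1 X0; X0 → T0 T1; S → T0 S; P → S P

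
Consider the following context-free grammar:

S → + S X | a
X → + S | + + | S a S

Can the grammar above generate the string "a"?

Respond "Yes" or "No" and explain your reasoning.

Yes - a valid derivation exists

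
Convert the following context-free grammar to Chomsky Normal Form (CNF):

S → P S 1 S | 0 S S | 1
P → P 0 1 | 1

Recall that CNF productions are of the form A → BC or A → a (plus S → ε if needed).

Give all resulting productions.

T1 → 1; T0 → 0; S → 1; P → 1; S → P X0; X0 → S X1; X1 → T1 S; S → T0 X2; X2 → S S; P → P X3; X3 → T0 T1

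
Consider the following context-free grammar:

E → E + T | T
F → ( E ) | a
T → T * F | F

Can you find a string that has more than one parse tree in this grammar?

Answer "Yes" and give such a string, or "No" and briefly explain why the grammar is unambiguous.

No - the grammar is unambiguous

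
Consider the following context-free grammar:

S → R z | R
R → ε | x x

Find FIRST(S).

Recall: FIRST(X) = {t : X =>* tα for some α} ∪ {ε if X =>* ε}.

We compute FIRST(S) using the standard algorithm.
FIRST(R) = {x, ε}
FIRST(S) = {x, z, ε}
Therefore, FIRST(S) = {x, z, ε}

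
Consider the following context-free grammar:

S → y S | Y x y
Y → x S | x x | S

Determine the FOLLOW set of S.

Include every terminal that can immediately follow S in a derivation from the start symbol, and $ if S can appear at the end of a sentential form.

We compute FOLLOW(S) using the standard algorithm.
FOLLOW(S) starts with {$}.
FIRST(S) = {x, y}
FIRST(Y) = {x, y}
FOLLOW(S) = {$, x}
FOLLOW(Y) = {x}
Therefore, FOLLOW(S) = {$, x}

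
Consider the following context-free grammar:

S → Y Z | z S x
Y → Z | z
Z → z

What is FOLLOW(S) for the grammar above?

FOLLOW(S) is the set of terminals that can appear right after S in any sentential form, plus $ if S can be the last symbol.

We compute FOLLOW(S) using the standard algorithm.
FOLLOW(S) starts with {$}.
FIRST(S) = {z}
FIRST(Y) = {z}
FIRST(Z) = {z}
FOLLOW(S) = {$, x}
FOLLOW(Y) = {z}
FOLLOW(Z) = {$, x, z}
Therefore, FOLLOW(S) = {$, x}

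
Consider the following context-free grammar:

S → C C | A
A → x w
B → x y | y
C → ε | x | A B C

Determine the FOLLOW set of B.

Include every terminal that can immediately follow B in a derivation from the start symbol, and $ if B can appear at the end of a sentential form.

We compute FOLLOW(B) using the standard algorithm.
FOLLOW(S) starts with {$}.
FIRST(A) = {x}
FIRST(B) = {x, y}
FIRST(C) = {x, ε}
FIRST(S) = {x, ε}
FOLLOW(A) = {$, x, y}
FOLLOW(B) = {$, x}
FOLLOW(C) = {$, x}
FOLLOW(S) = {$}
Therefore, FOLLOW(B) = {$, x}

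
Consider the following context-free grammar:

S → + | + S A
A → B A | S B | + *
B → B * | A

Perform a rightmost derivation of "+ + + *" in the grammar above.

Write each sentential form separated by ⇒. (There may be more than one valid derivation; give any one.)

S ⇒ + S A ⇒ + S + * ⇒ + + + *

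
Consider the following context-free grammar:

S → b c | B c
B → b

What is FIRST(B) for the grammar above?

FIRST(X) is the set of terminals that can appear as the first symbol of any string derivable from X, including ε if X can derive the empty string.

We compute FIRST(B) using the standard algorithm.
FIRST(B) = {b}
FIRST(S) = {b}
Therefore, FIRST(B) = {b}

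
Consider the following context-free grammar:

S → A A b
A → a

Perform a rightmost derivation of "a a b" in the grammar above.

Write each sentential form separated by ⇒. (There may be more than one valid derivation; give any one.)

S ⇒ A A b ⇒ A a b ⇒ a a b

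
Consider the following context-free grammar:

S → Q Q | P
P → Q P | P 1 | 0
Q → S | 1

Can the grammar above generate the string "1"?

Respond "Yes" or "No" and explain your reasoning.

No - no valid derivation exists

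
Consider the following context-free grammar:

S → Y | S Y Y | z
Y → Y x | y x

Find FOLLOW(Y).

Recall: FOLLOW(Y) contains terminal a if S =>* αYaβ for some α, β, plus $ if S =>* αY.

We compute FOLLOW(Y) using the standard algorithm.
FOLLOW(S) starts with {$}.
FIRST(S) = {y, z}
FIRST(Y) = {y}
FOLLOW(S) = {$, y}
FOLLOW(Y) = {$, x, y}
Therefore, FOLLOW(Y) = {$, x, y}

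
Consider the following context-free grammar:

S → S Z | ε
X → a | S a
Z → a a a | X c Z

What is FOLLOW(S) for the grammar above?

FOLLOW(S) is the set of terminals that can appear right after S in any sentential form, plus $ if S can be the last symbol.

We compute FOLLOW(S) using the standard algorithm.
FOLLOW(S) starts with {$}.
FIRST(S) = {a, ε}
FIRST(X) = {a}
FIRST(Z) = {a}
FOLLOW(S) = {$, a}
FOLLOW(X) = {c}
FOLLOW(Z) = {$, a}
Therefore, FOLLOW(S) = {$, a}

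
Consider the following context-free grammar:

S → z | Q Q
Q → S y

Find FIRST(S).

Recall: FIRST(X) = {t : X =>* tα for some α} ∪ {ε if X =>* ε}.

We compute FIRST(S) using the standard algorithm.
FIRST(Q) = {z}
FIRST(S) = {z}
Therefore, FIRST(S) = {z}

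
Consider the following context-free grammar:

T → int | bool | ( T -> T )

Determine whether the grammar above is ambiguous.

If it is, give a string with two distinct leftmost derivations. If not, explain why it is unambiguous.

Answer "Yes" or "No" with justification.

No - the grammar is unambiguous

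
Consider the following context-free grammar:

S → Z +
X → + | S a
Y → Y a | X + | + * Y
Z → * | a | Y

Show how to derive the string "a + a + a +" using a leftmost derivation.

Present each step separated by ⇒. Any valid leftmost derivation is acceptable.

S ⇒ Z + ⇒ Y + ⇒ Y a + ⇒ X + a + ⇒ S a + a + ⇒ Z + a + a + ⇒ a + a + a +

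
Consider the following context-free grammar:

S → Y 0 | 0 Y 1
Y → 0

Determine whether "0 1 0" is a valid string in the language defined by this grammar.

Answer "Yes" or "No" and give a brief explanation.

No - no valid derivation exists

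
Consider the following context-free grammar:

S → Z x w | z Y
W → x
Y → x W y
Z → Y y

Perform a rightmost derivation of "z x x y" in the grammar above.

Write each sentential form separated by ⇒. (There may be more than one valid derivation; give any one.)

S ⇒ z Y ⇒ z x W y ⇒ z x x y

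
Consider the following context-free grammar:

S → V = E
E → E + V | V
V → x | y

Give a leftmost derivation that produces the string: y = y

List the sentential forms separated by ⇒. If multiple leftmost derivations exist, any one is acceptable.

S ⇒ V = E ⇒ y = E ⇒ y = V ⇒ y = y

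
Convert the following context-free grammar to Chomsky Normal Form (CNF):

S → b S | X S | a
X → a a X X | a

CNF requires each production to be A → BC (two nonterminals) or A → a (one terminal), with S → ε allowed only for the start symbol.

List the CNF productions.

TB → b; S → a; TA → a; X → a; S → TB S; S → X S; X → TA X0; X0 → TA X1; X1 → X X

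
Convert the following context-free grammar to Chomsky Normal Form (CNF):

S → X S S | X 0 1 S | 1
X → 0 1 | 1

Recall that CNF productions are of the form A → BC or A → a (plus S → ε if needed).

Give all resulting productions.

T0 → 0; T1 → 1; S → 1; X → 1; S → X X0; X0 → S S; S → X X1; X1 → T0 X2; X2 → T1 S; X → T0 T1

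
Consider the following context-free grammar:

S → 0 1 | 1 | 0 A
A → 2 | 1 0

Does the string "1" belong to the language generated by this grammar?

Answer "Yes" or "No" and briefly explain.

Yes - a valid derivation exists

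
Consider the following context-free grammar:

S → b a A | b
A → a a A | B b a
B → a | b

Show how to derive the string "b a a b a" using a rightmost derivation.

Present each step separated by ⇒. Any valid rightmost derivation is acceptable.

S ⇒ b a A ⇒ b a B b a ⇒ b a a b a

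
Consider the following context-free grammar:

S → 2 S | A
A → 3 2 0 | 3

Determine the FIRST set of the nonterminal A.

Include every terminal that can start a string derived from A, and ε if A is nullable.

We compute FIRST(A) using the standard algorithm.
FIRST(A) = {3}
FIRST(S) = {2, 3}
Therefore, FIRST(A) = {3}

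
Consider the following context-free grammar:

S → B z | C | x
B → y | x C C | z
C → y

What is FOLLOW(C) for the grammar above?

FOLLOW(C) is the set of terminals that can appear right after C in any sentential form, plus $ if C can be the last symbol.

We compute FOLLOW(C) using the standard algorithm.
FOLLOW(S) starts with {$}.
FIRST(B) = {x, y, z}
FIRST(C) = {y}
FIRST(S) = {x, y, z}
FOLLOW(B) = {z}
FOLLOW(C) = {$, y, z}
FOLLOW(S) = {$}
Therefore, FOLLOW(C) = {$, y, z}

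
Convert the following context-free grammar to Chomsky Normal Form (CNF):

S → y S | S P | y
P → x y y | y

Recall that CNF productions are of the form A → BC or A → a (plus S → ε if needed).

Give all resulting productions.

TY → y; S → y; TX → x; P → y; S → TY S; S → S P; P → TX X0; X0 → TY TY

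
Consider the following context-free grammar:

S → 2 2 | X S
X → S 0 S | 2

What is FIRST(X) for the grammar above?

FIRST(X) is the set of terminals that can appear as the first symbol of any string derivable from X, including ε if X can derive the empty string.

We compute FIRST(X) using the standard algorithm.
FIRST(S) = {2}
FIRST(X) = {2}
Therefore, FIRST(X) = {2}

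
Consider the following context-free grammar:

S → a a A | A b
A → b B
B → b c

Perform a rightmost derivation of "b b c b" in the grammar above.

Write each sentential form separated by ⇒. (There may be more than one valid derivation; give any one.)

S ⇒ A b ⇒ b B b ⇒ b b c b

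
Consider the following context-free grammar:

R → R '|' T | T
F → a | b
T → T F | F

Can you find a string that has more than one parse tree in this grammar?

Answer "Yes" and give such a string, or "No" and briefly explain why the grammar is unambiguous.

No - the grammar is unambiguous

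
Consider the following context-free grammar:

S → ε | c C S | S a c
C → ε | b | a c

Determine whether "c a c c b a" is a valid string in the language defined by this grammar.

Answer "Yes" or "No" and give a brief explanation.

No - no valid derivation exists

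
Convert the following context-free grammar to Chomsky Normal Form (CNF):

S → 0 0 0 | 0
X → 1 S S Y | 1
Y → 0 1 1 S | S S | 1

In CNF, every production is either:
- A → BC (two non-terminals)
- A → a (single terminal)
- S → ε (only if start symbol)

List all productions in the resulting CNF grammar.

T0 → 0; S → 0; T1 → 1; X → 1; Y → 1; S → T0 X0; X0 → T0 T0; X → T1 X1; X1 → S X2; X2 → S Y; Y → T0 X3; X3 → T1 X4; X4 → T1 S; Y → S S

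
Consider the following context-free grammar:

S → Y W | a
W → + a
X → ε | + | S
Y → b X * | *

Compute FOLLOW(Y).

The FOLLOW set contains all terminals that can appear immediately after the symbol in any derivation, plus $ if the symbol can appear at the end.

We compute FOLLOW(Y) using the standard algorithm.
FOLLOW(S) starts with {$}.
FIRST(S) = {*, a, b}
FIRST(W) = {+}
FIRST(X) = {*, +, a, b, ε}
FIRST(Y) = {*, b}
FOLLOW(S) = {$, *}
FOLLOW(W) = {$, *}
FOLLOW(X) = {*}
FOLLOW(Y) = {+}
Therefore, FOLLOW(Y) = {+}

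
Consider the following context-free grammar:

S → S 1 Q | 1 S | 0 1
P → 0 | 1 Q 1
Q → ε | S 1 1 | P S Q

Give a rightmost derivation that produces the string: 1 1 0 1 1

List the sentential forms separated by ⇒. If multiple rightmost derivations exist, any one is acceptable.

S ⇒ S 1 Q ⇒ S 1 ⇒ 1 S 1 ⇒ 1 1 S 1 ⇒ 1 1 0 1 1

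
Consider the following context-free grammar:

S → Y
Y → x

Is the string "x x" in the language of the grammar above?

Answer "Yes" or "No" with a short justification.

No - no valid derivation exists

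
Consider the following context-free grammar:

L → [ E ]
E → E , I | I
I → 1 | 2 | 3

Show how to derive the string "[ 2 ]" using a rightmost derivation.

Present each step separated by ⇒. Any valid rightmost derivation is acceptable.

L ⇒ [ E ] ⇒ [ I ] ⇒ [ 2 ]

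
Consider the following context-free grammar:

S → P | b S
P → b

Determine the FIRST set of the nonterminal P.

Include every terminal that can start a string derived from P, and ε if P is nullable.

We compute FIRST(P) using the standard algorithm.
FIRST(P) = {b}
FIRST(S) = {b}
Therefore, FIRST(P) = {b}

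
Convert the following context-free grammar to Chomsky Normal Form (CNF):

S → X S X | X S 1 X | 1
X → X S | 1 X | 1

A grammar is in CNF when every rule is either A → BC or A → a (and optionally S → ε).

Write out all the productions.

T1 → 1; S → 1; X → 1; S → X X0; X0 → S X; S → X X1; X1 → S X2; X2 → T1 X; X → X S; X → T1 X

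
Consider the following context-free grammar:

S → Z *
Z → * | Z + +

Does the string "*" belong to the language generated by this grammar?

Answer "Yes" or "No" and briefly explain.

No - no valid derivation exists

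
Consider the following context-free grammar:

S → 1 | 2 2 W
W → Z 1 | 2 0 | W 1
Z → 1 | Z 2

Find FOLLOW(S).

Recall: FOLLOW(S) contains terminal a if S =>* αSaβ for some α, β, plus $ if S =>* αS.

We compute FOLLOW(S) using the standard algorithm.
FOLLOW(S) starts with {$}.
FIRST(S) = {1, 2}
FIRST(W) = {1, 2}
FIRST(Z) = {1}
FOLLOW(S) = {$}
FOLLOW(W) = {$, 1}
FOLLOW(Z) = {1, 2}
Therefore, FOLLOW(S) = {$}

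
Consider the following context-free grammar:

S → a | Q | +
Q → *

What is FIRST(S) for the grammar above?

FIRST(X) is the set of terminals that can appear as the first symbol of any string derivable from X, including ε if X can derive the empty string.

We compute FIRST(S) using the standard algorithm.
FIRST(Q) = {*}
FIRST(S) = {*, +, a}
Therefore, FIRST(S) = {*, +, a}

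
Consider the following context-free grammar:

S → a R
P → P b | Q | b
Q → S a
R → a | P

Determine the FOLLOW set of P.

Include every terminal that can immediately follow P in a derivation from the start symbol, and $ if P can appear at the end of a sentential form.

We compute FOLLOW(P) using the standard algorithm.
FOLLOW(S) starts with {$}.
FIRST(P) = {a, b}
FIRST(Q) = {a}
FIRST(R) = {a, b}
FIRST(S) = {a}
FOLLOW(P) = {$, a, b}
FOLLOW(Q) = {$, a, b}
FOLLOW(R) = {$, a}
FOLLOW(S) = {$, a}
Therefore, FOLLOW(P) = {$, a, b}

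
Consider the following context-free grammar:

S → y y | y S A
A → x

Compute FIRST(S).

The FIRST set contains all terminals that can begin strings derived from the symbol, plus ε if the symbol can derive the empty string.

We compute FIRST(S) using the standard algorithm.
FIRST(A) = {x}
FIRST(S) = {y}
Therefore, FIRST(S) = {y}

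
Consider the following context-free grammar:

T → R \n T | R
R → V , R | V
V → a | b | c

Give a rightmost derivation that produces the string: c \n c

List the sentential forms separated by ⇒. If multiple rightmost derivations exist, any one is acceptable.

T ⇒ R \n T ⇒ R \n R ⇒ R \n V ⇒ R \n c ⇒ V \n c ⇒ c \n c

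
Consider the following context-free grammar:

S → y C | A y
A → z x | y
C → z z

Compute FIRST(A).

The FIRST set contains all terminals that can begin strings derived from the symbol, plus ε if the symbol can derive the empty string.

We compute FIRST(A) using the standard algorithm.
FIRST(A) = {y, z}
FIRST(C) = {z}
FIRST(S) = {y, z}
Therefore, FIRST(A) = {y, z}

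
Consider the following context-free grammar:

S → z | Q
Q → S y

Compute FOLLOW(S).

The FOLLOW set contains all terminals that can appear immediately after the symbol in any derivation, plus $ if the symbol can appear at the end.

We compute FOLLOW(S) using the standard algorithm.
FOLLOW(S) starts with {$}.
FIRST(Q) = {z}
FIRST(S) = {z}
FOLLOW(Q) = {$, y}
FOLLOW(S) = {$, y}
Therefore, FOLLOW(S) = {$, y}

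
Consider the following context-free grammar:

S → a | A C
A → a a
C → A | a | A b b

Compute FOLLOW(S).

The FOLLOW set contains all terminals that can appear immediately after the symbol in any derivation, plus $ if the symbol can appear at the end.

We compute FOLLOW(S) using the standard algorithm.
FOLLOW(S) starts with {$}.
FIRST(A) = {a}
FIRST(C) = {a}
FIRST(S) = {a}
FOLLOW(A) = {$, a, b}
FOLLOW(C) = {$}
FOLLOW(S) = {$}
Therefore, FOLLOW(S) = {$}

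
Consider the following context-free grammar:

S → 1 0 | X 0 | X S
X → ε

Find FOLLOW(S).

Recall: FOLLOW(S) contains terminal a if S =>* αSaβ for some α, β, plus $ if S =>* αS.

We compute FOLLOW(S) using the standard algorithm.
FOLLOW(S) starts with {$}.
FIRST(S) = {0, 1}
FIRST(X) = {ε}
FOLLOW(S) = {$}
FOLLOW(X) = {0, 1}
Therefore, FOLLOW(S) = {$}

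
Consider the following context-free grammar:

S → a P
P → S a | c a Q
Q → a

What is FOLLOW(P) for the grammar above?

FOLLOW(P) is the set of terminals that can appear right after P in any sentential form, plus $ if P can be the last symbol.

We compute FOLLOW(P) using the standard algorithm.
FOLLOW(S) starts with {$}.
FIRST(P) = {a, c}
FIRST(Q) = {a}
FIRST(S) = {a}
FOLLOW(P) = {$, a}
FOLLOW(Q) = {$, a}
FOLLOW(S) = {$, a}
Therefore, FOLLOW(P) = {$, a}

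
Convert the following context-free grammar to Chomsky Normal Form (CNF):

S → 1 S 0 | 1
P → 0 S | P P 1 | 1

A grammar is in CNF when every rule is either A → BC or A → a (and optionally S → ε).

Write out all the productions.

T1 → 1; T0 → 0; S → 1; P → 1; S → T1 X0; X0 → S T0; P → T0 S; P → P X1; X1 → P T1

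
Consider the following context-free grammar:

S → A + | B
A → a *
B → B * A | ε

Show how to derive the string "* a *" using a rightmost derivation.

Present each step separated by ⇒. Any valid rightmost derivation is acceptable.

S ⇒ B ⇒ B * A ⇒ B * a * ⇒ * a *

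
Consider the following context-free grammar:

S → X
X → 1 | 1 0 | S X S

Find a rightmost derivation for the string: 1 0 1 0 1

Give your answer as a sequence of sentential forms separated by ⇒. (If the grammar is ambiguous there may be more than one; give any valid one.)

S ⇒ X ⇒ S X S ⇒ S X X ⇒ S X 1 ⇒ S 1 0 1 ⇒ X 1 0 1 ⇒ 1 0 1 0 1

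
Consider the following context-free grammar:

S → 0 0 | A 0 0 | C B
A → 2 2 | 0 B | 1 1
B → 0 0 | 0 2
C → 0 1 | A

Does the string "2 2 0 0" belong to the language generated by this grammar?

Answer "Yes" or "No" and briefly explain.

Yes - a valid derivation exists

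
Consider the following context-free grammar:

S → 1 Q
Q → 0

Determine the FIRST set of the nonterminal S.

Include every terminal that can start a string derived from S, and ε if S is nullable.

We compute FIRST(S) using the standard algorithm.
FIRST(Q) = {0}
FIRST(S) = {1}
Therefore, FIRST(S) = {1}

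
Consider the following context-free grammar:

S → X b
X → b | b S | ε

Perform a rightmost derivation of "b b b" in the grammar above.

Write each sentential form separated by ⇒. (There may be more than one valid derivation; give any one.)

S ⇒ X b ⇒ b S b ⇒ b X b b ⇒ b b b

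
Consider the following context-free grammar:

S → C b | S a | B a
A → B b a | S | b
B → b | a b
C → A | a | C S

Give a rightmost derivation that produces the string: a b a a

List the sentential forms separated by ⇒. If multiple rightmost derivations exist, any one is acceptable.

S ⇒ S a ⇒ B a a ⇒ a b a a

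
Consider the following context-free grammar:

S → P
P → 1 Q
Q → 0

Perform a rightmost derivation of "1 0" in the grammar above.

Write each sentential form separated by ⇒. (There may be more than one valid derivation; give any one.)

S ⇒ P ⇒ 1 Q ⇒ 1 0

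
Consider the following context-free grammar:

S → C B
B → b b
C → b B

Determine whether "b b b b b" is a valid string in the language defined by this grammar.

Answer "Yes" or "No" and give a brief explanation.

Yes - a valid derivation exists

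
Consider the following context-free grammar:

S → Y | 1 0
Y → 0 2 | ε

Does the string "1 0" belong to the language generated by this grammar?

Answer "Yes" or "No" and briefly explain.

Yes - a valid derivation exists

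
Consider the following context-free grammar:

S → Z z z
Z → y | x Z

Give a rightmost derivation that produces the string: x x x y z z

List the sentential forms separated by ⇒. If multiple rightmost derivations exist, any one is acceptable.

S ⇒ Z z z ⇒ x Z z z ⇒ x x Z z z ⇒ x x x Z z z ⇒ x x x y z z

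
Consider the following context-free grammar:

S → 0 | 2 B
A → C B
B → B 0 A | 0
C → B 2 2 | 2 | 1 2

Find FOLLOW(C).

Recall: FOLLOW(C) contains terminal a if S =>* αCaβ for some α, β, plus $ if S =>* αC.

We compute FOLLOW(C) using the standard algorithm.
FOLLOW(S) starts with {$}.
FIRST(A) = {0, 1, 2}
FIRST(B) = {0}
FIRST(C) = {0, 1, 2}
FIRST(S) = {0, 2}
FOLLOW(A) = {$, 0, 2}
FOLLOW(B) = {$, 0, 2}
FOLLOW(C) = {0}
FOLLOW(S) = {$}
Therefore, FOLLOW(C) = {0}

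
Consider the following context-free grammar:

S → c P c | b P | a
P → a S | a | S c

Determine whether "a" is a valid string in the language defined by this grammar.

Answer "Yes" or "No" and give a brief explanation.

Yes - a valid derivation exists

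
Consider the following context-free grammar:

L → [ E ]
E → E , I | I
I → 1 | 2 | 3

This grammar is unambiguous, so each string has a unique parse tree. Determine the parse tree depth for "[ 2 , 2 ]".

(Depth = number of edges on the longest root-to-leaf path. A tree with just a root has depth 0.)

4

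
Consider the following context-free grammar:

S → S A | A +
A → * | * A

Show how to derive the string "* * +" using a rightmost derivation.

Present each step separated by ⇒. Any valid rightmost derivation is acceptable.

S ⇒ A + ⇒ * A + ⇒ * * +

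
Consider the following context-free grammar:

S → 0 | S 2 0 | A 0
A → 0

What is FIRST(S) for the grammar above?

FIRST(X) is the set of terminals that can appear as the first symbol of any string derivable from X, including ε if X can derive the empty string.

We compute FIRST(S) using the standard algorithm.
FIRST(A) = {0}
FIRST(S) = {0}
Therefore, FIRST(S) = {0}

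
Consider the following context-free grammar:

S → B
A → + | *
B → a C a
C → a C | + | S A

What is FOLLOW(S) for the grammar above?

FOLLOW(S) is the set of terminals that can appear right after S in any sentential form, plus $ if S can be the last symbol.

We compute FOLLOW(S) using the standard algorithm.
FOLLOW(S) starts with {$}.
FIRST(A) = {*, +}
FIRST(B) = {a}
FIRST(C) = {+, a}
FIRST(S) = {a}
FOLLOW(A) = {a}
FOLLOW(B) = {$, *, +}
FOLLOW(C) = {a}
FOLLOW(S) = {$, *, +}
Therefore, FOLLOW(S) = {$, *, +}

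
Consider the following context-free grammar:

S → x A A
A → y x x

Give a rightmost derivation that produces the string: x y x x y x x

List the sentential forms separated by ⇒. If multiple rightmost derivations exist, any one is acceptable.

S ⇒ x A A ⇒ x A y x x ⇒ x y x x y x x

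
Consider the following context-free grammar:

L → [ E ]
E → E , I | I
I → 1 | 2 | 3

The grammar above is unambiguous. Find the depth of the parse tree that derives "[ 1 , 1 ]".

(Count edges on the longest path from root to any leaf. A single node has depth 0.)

4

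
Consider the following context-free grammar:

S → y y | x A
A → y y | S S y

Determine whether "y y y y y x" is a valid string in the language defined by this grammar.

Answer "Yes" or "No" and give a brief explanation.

No - no valid derivation exists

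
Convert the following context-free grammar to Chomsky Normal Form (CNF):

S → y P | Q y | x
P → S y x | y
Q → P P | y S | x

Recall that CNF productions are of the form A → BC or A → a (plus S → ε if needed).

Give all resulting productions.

TY → y; S → x; TX → x; P → y; Q → x; S → TY P; S → Q TY; P → S X0; X0 → TY TX; Q → P P; Q → TY S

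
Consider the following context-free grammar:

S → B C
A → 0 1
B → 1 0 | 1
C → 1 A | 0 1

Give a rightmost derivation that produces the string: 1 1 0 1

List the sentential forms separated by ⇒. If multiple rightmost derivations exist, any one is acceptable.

S ⇒ B C ⇒ B 1 A ⇒ B 1 0 1 ⇒ 1 1 0 1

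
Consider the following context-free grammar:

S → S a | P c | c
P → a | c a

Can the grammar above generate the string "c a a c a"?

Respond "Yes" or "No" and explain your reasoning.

No - no valid derivation exists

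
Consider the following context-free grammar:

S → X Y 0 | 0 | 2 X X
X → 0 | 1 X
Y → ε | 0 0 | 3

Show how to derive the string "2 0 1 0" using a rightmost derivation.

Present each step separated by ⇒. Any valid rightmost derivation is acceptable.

S ⇒ 2 X X ⇒ 2 X 1 X ⇒ 2 X 1 0 ⇒ 2 0 1 0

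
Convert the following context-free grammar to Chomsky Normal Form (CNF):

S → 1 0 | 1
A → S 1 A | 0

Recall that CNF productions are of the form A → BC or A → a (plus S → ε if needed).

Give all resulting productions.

T1 → 1; T0 → 0; S → 1; A → 0; S → T1 T0; A → S X0; X0 → T1 A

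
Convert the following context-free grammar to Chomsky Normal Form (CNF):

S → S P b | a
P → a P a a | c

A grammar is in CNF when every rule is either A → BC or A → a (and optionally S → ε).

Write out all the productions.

TB → b; S → a; TA → a; P → c; S → S X0; X0 → P TB; P → TA X1; X1 → P X2; X2 → TA TA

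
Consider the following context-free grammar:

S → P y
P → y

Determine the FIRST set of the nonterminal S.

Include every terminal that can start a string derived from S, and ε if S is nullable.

We compute FIRST(S) using the standard algorithm.
FIRST(P) = {y}
FIRST(S) = {y}
Therefore, FIRST(S) = {y}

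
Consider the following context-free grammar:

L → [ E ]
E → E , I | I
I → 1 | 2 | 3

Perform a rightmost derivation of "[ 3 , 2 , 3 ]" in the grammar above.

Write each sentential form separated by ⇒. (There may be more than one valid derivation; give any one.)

L ⇒ [ E ] ⇒ [ E , I ] ⇒ [ E , 3 ] ⇒ [ E , I , 3 ] ⇒ [ E , 2 , 3 ] ⇒ [ I , 2 , 3 ] ⇒ [ 3 , 2 , 3 ]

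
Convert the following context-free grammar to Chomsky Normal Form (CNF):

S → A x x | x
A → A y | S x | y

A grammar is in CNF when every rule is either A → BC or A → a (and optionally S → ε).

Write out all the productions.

TX → x; S → x; TY → y; A → y; S → A X0; X0 → TX TX; A → A TY; A → S TX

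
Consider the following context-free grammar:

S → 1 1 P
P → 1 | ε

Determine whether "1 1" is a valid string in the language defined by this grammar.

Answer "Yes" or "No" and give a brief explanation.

Yes - a valid derivation exists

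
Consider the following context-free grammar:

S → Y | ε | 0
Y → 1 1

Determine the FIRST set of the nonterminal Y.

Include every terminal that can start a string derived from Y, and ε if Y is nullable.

We compute FIRST(Y) using the standard algorithm.
FIRST(S) = {0, 1, ε}
FIRST(Y) = {1}
Therefore, FIRST(Y) = {1}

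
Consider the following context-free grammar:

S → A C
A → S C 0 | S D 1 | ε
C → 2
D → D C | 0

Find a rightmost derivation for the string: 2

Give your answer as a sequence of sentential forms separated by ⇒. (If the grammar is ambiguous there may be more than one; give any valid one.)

S ⇒ A C ⇒ A 2 ⇒ 2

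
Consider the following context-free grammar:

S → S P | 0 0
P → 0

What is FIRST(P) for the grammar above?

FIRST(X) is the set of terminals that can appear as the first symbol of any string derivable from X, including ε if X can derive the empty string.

We compute FIRST(P) using the standard algorithm.
FIRST(P) = {0}
FIRST(S) = {0}
Therefore, FIRST(P) = {0}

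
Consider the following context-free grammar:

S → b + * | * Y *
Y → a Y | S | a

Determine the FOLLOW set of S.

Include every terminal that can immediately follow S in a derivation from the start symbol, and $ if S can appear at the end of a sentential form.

We compute FOLLOW(S) using the standard algorithm.
FOLLOW(S) starts with {$}.
FIRST(S) = {*, b}
FIRST(Y) = {*, a, b}
FOLLOW(S) = {$, *}
FOLLOW(Y) = {*}
Therefore, FOLLOW(S) = {$, *}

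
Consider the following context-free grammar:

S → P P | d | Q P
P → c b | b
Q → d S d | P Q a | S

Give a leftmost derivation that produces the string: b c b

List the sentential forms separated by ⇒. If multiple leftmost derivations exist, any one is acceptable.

S ⇒ P P ⇒ b P ⇒ b c b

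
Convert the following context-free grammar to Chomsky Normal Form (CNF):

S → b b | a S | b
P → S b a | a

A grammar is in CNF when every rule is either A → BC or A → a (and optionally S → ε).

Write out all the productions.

TB → b; TA → a; S → b; P → a; S → TB TB; S → TA S; P → S X0; X0 → TB TA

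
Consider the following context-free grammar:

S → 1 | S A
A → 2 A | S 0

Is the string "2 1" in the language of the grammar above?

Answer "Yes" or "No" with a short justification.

No - no valid derivation exists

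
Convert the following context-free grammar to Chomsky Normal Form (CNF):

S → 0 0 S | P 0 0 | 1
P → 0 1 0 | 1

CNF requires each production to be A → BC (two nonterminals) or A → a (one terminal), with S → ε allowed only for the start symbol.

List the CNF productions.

T0 → 0; S → 1; T1 → 1; P → 1; S → T0 X0; X0 → T0 S; S → P X1; X1 → T0 T0; P → T0 X2; X2 → T1 T0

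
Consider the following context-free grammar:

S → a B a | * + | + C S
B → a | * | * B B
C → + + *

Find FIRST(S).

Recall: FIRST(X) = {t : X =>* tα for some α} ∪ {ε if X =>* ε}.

We compute FIRST(S) using the standard algorithm.
FIRST(B) = {*, a}
FIRST(C) = {+}
FIRST(S) = {*, +, a}
Therefore, FIRST(S) = {*, +, a}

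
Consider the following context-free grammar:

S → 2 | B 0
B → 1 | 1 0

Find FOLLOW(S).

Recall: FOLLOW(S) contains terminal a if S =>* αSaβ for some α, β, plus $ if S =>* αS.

We compute FOLLOW(S) using the standard algorithm.
FOLLOW(S) starts with {$}.
FIRST(B) = {1}
FIRST(S) = {1, 2}
FOLLOW(B) = {0}
FOLLOW(S) = {$}
Therefore, FOLLOW(S) = {$}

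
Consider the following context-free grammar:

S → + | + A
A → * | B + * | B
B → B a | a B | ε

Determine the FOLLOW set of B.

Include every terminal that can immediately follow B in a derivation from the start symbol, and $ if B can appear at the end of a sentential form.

We compute FOLLOW(B) using the standard algorithm.
FOLLOW(S) starts with {$}.
FIRST(A) = {*, +, a, ε}
FIRST(B) = {a, ε}
FIRST(S) = {+}
FOLLOW(A) = {$}
FOLLOW(B) = {$, +, a}
FOLLOW(S) = {$}
Therefore, FOLLOW(B) = {$, +, a}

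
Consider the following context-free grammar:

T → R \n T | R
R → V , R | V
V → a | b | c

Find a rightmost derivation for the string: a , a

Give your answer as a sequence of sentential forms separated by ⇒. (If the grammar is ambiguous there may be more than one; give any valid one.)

T ⇒ R ⇒ V , R ⇒ V , V ⇒ V , a ⇒ a , a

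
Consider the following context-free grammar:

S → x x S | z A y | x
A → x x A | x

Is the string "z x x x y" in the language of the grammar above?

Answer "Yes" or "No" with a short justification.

Yes - a valid derivation exists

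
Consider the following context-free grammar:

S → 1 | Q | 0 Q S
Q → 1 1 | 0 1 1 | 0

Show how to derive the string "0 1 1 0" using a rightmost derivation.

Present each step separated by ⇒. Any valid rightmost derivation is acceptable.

S ⇒ 0 Q S ⇒ 0 Q Q ⇒ 0 Q 0 ⇒ 0 1 1 0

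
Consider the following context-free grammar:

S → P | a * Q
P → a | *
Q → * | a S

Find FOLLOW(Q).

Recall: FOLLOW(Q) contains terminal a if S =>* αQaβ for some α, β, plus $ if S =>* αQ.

We compute FOLLOW(Q) using the standard algorithm.
FOLLOW(S) starts with {$}.
FIRST(P) = {*, a}
FIRST(Q) = {*, a}
FIRST(S) = {*, a}
FOLLOW(P) = {$}
FOLLOW(Q) = {$}
FOLLOW(S) = {$}
Therefore, FOLLOW(Q) = {$}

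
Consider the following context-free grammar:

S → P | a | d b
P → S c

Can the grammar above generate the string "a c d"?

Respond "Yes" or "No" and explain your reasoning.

No - no valid derivation exists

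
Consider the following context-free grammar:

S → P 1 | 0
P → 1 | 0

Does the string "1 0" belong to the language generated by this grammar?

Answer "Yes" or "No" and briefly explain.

No - no valid derivation exists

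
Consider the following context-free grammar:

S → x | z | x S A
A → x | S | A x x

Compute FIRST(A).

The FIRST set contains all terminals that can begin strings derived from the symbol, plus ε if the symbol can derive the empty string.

We compute FIRST(A) using the standard algorithm.
FIRST(A) = {x, z}
FIRST(S) = {x, z}
Therefore, FIRST(A) = {x, z}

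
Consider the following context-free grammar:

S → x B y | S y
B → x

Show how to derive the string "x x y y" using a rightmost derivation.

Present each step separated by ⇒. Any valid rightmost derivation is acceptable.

S ⇒ S y ⇒ x B y y ⇒ x x y y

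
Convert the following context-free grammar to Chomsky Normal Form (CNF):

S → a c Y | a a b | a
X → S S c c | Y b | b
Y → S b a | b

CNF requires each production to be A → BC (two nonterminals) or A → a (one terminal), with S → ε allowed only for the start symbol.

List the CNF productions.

TA → a; TC → c; TB → b; S → a; X → b; Y → b; S → TA X0; X0 → TC Y; S → TA X1; X1 → TA TB; X → S X2; X2 → S X3; X3 → TC TC; X → Y TB; Y → S X4; X4 → TB TA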